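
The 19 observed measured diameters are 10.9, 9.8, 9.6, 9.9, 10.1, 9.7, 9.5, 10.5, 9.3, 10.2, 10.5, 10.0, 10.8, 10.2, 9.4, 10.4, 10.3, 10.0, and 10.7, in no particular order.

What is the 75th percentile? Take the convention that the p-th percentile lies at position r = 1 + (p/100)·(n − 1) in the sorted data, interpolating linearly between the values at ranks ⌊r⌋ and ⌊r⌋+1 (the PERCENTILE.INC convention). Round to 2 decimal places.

Sorted: 9.3, 9.4, 9.5, 9.6, 9.7, 9.8, 9.9, 10.0, 10.0, 10.1, 10.2, 10.2, 10.3, 10.4, 10.5, 10.5, 10.7, 10.8, 10.9.
n = 19.
r = 1 + (75/100)·(19 − 1) = 1 + 13.5 = 14.5.
Rank 14 is 10.4 and rank 15 is 10.5.
Interpolate: 10.4 + 0.5·(10.5 − 10.4) = 10.4 + 0.5·0.1 = 10.45.

10.45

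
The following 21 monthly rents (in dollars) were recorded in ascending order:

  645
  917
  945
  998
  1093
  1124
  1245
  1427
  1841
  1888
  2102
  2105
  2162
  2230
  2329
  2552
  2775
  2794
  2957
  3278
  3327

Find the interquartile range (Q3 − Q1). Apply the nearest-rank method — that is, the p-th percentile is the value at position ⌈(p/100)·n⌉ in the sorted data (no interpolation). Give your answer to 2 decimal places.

n = 21.
P25: rank ⌈25/100·21⌉ = 6 → 1124.
P75: rank ⌈75/100·21⌉ = 16 → 2552.
Difference: 2552 − 1124 = 1428.

1428.00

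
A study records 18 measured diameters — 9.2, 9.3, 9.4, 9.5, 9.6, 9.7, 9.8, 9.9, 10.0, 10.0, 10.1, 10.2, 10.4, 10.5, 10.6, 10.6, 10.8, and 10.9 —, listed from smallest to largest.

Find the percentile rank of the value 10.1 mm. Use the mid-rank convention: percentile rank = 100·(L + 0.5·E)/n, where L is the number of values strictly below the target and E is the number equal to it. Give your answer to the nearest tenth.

58.3

Count below 10.1: L = 10; count equal: E = 1; n = 18.
Percentile rank = 100·(10 + 0.5·1)/18 = 100·10.5/18 = 58.33.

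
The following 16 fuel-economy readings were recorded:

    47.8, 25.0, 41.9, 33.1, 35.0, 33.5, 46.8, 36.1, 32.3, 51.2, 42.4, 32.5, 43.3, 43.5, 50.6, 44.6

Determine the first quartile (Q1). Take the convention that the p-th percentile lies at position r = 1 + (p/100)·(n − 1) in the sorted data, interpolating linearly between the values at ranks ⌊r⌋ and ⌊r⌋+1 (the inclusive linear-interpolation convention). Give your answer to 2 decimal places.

33.40

Sorted: 25.0, 32.3, 32.5, 33.1, 33.5, 35.0, 36.1, 41.9, 42.4, 43.3, 43.5, 44.6, 46.8, 47.8, 50.6, 51.2.
n = 16.
r = 1 + (25/100)·(16 − 1) = 1 + 3.75 = 4.75.
Rank 4 is 33.1 and rank 5 is 33.5.
Interpolate: 33.1 + 0.75·(33.5 − 33.1) = 33.1 + 0.75·0.4 = 33.4.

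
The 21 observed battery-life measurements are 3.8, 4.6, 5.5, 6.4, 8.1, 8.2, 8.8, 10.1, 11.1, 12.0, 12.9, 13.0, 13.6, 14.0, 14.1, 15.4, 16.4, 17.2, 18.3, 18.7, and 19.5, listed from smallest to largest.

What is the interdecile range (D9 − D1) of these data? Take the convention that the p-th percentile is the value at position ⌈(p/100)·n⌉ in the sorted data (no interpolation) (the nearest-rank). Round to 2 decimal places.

n = 21.
P10: rank ⌈10/100·21⌉ = 3 → 5.5.
P90: rank ⌈90/100·21⌉ = 19 → 18.3.
Difference: 18.3 − 5.5 = 12.8.

12.80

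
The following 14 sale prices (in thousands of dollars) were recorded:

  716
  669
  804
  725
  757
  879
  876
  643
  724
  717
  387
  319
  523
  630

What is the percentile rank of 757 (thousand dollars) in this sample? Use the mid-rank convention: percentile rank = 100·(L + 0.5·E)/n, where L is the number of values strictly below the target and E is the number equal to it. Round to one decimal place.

Sorted: 319, 387, 523, 630, 643, 669, 716, 717, 724, 725, 757, 804, 876, 879.
Count below 757: L = 10; count equal: E = 1; n = 14.
Percentile rank = 100·(10 + 0.5·1)/14 = 100·10.5/14 = 75.

75.0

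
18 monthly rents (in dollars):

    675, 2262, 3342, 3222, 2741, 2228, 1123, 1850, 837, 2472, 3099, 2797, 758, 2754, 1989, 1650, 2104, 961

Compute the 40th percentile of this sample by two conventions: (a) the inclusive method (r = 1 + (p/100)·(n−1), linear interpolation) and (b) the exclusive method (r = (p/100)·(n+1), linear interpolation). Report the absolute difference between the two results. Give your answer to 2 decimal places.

Sorted: 675, 758, 837, 961, 1123, 1650, 1850, 1989, 2104, 2228, 2262, 2472, 2741, 2754, 2797, 3099, 3222, 3342.
n = 18.
(a) r = 7.8; between ranks 7 (1850) and 8 (1989): 1961.2.
(b) r = 7.6; between ranks 7 (1850) and 8 (1989): 1933.4.
|1961.2 − 1933.4| = 27.8.

27.80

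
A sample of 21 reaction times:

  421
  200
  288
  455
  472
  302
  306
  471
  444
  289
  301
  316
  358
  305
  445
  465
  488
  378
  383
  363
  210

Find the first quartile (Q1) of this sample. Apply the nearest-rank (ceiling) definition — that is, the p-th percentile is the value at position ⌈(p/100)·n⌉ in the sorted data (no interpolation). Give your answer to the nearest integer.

302

Sorted: 200, 210, 288, 289, 301, 302, 305, 306, 316, 358, 363, 378, 383, 421, 444, 445, 455, 465, 471, 472, 488.
n = 21.
Position = ⌈25/100 · 21⌉ = ⌈5.25⌉ = 6.
The value at rank 6 is 302.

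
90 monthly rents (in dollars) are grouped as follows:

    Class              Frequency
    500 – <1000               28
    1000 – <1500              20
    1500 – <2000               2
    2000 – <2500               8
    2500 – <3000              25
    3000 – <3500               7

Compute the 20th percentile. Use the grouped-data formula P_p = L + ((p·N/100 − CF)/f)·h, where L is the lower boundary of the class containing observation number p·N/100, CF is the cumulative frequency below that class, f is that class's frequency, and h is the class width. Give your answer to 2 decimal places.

N = 90; target position k = 20/100 · 90 = 18.
Cumulative frequencies: 28, 48, 50, 58, 83, 90.
Observation 18 falls in the class 500 – <1000.
L = 500, CF = 0, f = 28, h = 500.
P20 = 500 + ((18 − 0)/28)·500 = 500 + 321.429 = 821.429.

821.43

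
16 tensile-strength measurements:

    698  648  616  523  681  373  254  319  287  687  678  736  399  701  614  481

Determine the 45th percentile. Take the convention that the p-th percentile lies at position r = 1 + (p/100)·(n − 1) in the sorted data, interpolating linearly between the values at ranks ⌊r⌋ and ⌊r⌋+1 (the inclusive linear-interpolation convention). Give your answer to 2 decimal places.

591.25

Sorted: 254, 287, 319, 373, 399, 481, 523, 614, 616, 648, 678, 681, 687, 698, 701, 736.
n = 16.
r = 1 + (45/100)·(16 − 1) = 1 + 6.75 = 7.75.
Rank 7 is 523 and rank 8 is 614.
Interpolate: 523 + 0.75·(614 − 523) = 523 + 0.75·91 = 591.25.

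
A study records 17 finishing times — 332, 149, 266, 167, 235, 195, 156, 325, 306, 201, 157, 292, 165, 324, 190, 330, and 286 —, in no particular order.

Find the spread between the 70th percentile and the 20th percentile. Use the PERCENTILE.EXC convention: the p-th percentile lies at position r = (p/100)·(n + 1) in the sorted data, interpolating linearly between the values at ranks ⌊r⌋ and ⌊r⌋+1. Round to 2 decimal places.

138.60

Sorted: 149, 156, 157, 165, 167, 190, 195, 201, 235, 266, 286, 292, 306, 324, 325, 330, 332.
n = 17.
P20: r = 3.6; ranks 3–4 are 157, 165; interpolating gives 161.8.
P70: r = 12.6; ranks 12–13 are 292, 306; interpolating gives 300.4.
Difference: 300.4 − 161.8 = 138.6.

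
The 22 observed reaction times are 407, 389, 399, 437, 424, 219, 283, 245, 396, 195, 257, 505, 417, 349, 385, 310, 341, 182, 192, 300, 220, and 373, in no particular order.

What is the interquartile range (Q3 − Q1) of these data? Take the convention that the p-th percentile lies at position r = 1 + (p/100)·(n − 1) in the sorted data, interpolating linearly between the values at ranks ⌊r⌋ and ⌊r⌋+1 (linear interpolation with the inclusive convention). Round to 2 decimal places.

150.25

Sorted: 182, 192, 195, 219, 220, 245, 257, 283, 300, 310, 341, 349, 373, 385, 389, 396, 399, 407, 417, 424, 437, 505.
n = 22.
P25: r = 6.25; ranks 6–7 are 245, 257; interpolating gives 248.
P75: r = 16.75; ranks 16–17 are 396, 399; interpolating gives 398.25.
Difference: 398.25 − 248 = 150.25.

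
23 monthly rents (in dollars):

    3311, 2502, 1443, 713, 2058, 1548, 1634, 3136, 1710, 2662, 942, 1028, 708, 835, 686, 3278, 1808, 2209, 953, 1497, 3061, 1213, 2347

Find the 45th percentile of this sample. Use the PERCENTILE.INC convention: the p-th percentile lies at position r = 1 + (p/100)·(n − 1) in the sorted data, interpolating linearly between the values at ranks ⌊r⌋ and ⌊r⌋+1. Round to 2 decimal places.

Sorted: 686, 708, 713, 835, 942, 953, 1028, 1213, 1443, 1497, 1548, 1634, 1710, 1808, 2058, 2209, 2347, 2502, 2662, 3061, 3136, 3278, 3311.
n = 23.
r = 1 + (45/100)·(23 − 1) = 1 + 9.9 = 10.9.
Rank 10 is 1497 and rank 11 is 1548.
Interpolate: 1497 + 0.9·(1548 − 1497) = 1497 + 0.9·51 = 1542.9.

1542.90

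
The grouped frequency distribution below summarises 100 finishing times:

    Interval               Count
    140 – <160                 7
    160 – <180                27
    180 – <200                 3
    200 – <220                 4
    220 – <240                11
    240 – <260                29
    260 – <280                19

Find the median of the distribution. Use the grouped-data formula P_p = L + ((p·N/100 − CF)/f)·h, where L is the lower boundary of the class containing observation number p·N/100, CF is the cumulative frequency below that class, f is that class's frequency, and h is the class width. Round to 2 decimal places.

236.36

N = 100; target position k = 50/100 · 100 = 50.
Cumulative frequencies: 7, 34, 37, 41, 52, 81, 100.
Observation 50 falls in the class 220 – <240.
L = 220, CF = 41, f = 11, h = 20.
P50 = 220 + ((50 − 41)/11)·20 = 220 + 16.3636 = 236.364.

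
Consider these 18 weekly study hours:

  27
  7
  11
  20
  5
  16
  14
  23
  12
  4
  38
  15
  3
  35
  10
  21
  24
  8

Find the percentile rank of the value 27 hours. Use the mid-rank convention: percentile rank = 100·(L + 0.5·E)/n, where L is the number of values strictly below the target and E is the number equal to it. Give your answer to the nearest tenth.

86.1

Sorted: 3, 4, 5, 7, 8, 10, 11, 12, 14, 15, 16, 20, 21, 23, 24, 27, 35, 38.
Count below 27: L = 15; count equal: E = 1; n = 18.
Percentile rank = 100·(15 + 0.5·1)/18 = 100·15.5/18 = 86.11.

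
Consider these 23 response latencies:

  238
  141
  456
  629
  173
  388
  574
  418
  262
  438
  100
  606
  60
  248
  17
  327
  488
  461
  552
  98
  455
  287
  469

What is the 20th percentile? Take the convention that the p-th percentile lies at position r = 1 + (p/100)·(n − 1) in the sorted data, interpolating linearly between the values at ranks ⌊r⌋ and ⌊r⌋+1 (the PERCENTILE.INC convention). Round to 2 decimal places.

153.80

Sorted: 17, 60, 98, 100, 141, 173, 238, 248, 262, 287, 327, 388, 418, 438, 455, 456, 461, 469, 488, 552, 574, 606, 629.
n = 23.
r = 1 + (20/100)·(23 − 1) = 1 + 4.4 = 5.4.
Rank 5 is 141 and rank 6 is 173.
Interpolate: 141 + 0.4·(173 − 141) = 141 + 0.4·32 = 153.8.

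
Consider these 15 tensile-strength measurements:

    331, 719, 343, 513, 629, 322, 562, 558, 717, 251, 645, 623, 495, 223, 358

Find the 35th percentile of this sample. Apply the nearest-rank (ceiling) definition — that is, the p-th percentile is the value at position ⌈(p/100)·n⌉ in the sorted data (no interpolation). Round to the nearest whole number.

358

Sorted: 223, 251, 322, 331, 343, 358, 495, 513, 558, 562, 623, 629, 645, 717, 719.
n = 15.
Position = ⌈35/100 · 15⌉ = ⌈5.25⌉ = 6.
The value at rank 6 is 358.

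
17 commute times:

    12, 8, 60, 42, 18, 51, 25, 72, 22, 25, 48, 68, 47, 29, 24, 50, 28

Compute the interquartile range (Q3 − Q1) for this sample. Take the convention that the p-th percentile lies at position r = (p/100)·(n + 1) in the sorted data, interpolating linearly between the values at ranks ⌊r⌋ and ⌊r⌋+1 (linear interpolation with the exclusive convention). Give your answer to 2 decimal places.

Sorted: 8, 12, 18, 22, 24, 25, 25, 28, 29, 42, 47, 48, 50, 51, 60, 68, 72.
n = 17.
P25: r = 4.5; ranks 4–5 are 22, 24; interpolating gives 23.
P75: r = 13.5; ranks 13–14 are 50, 51; interpolating gives 50.5.
Difference: 50.5 − 23 = 27.5.

27.50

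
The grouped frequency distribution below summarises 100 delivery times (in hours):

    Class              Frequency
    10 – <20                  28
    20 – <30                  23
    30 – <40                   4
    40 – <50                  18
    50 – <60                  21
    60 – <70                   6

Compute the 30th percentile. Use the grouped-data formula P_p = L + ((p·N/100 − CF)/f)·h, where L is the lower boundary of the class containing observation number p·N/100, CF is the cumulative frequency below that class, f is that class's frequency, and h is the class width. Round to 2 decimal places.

20.87

N = 100; target position k = 30/100 · 100 = 30.
Cumulative frequencies: 28, 51, 55, 73, 94, 100.
Observation 30 falls in the class 20 – <30.
L = 20, CF = 28, f = 23, h = 10.
P30 = 20 + ((30 − 28)/23)·10 = 20 + 0.869565 = 20.8696.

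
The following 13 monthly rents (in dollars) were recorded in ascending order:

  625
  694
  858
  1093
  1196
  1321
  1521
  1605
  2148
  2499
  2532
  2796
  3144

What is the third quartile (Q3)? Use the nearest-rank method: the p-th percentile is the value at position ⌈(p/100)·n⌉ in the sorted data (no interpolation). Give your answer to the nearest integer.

n = 13.
Position = ⌈75/100 · 13⌉ = ⌈9.75⌉ = 10.
The value at rank 10 is 2499.

2499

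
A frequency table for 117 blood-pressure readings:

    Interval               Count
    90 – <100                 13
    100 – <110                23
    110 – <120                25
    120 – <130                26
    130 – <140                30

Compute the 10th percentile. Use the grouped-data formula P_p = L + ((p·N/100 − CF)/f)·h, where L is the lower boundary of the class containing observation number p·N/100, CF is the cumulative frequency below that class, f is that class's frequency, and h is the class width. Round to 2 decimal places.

99.00

N = 117; target position k = 10/100 · 117 = 11.7.
Cumulative frequencies: 13, 36, 61, 87, 117.
Observation 11.7 falls in the class 90 – <100.
L = 90, CF = 0, f = 13, h = 10.
P10 = 90 + ((11.7 − 0)/13)·10 = 90 + 9 = 99.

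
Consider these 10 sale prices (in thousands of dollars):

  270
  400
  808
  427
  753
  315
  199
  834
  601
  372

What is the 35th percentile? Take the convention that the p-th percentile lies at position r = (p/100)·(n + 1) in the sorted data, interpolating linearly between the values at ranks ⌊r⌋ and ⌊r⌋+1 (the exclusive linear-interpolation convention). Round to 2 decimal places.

Sorted: 199, 270, 315, 372, 400, 427, 601, 753, 808, 834.
n = 10.
r = (35/100)·(10 + 1) = 3.85.
Rank 3 is 315 and rank 4 is 372.
Interpolate: 315 + 0.85·(372 − 315) = 315 + 0.85·57 = 363.45.

363.45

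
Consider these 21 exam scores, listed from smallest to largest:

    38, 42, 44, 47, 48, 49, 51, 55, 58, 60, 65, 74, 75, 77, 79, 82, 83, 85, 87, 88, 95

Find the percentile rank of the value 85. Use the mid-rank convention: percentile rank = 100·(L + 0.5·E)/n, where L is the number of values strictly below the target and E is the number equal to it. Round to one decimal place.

Count below 85: L = 17; count equal: E = 1; n = 21.
Percentile rank = 100·(17 + 0.5·1)/21 = 100·17.5/21 = 83.33.

83.3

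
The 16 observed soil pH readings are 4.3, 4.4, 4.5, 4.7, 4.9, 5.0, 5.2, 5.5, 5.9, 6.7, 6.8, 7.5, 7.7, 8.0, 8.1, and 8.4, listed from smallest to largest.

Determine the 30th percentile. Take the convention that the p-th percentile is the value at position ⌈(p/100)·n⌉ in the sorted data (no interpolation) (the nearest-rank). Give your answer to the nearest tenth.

4.9

n = 16.
Position = ⌈30/100 · 16⌉ = ⌈4.8⌉ = 5.
The value at rank 5 is 4.9.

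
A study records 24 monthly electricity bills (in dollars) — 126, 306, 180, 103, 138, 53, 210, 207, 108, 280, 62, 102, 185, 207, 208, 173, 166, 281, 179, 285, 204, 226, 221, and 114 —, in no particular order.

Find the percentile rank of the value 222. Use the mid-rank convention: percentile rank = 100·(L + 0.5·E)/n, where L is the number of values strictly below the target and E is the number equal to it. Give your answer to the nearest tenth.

79.2

Sorted: 53, 62, 102, 103, 108, 114, 126, 138, 166, 173, 179, 180, 185, 204, 207, 207, 208, 210, 221, 226, 280, 281, 285, 306.
Count below 222: L = 19; count equal: E = 0; n = 24.
Percentile rank = 100·(19 + 0.5·0)/24 = 100·19/24 = 79.17.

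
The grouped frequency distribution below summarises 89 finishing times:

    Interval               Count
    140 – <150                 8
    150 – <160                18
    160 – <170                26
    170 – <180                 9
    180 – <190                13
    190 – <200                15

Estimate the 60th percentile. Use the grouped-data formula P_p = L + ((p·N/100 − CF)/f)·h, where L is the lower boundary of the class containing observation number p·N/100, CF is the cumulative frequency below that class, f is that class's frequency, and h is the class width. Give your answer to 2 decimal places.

171.56

N = 89; target position k = 60/100 · 89 = 53.4.
Cumulative frequencies: 8, 26, 52, 61, 74, 89.
Observation 53.4 falls in the class 170 – <180.
L = 170, CF = 52, f = 9, h = 10.
P60 = 170 + ((53.4 − 52)/9)·10 = 170 + 1.55556 = 171.556.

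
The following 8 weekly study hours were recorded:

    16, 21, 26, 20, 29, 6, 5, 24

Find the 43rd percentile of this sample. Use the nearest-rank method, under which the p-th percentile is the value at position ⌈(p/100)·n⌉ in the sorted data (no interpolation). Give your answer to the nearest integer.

Sorted: 5, 6, 16, 20, 21, 24, 26, 29.
n = 8.
Position = ⌈43/100 · 8⌉ = ⌈3.44⌉ = 4.
The value at rank 4 is 20.

20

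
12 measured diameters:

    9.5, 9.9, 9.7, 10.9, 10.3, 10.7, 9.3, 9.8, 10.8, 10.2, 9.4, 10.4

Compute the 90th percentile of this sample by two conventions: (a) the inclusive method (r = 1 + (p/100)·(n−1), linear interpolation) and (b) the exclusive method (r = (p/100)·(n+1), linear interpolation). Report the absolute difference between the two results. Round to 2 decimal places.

0.08

Sorted: 9.3, 9.4, 9.5, 9.7, 9.8, 9.9, 10.2, 10.3, 10.4, 10.7, 10.8, 10.9.
n = 12.
(a) r = 10.9; between ranks 10 (10.7) and 11 (10.8): 10.79.
(b) r = 11.7; between ranks 11 (10.8) and 12 (10.9): 10.87.
|10.79 − 10.87| = 0.08.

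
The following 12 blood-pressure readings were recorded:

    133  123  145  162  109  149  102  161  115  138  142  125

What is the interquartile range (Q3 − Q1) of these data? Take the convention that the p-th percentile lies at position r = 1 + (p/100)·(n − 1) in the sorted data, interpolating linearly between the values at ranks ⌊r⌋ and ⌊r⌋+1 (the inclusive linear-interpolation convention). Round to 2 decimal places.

Sorted: 102, 109, 115, 123, 125, 133, 138, 142, 145, 149, 161, 162.
n = 12.
P25: r = 3.75; ranks 3–4 are 115, 123; interpolating gives 121.
P75: r = 9.25; ranks 9–10 are 145, 149; interpolating gives 146.
Difference: 146 − 121 = 25.

25.00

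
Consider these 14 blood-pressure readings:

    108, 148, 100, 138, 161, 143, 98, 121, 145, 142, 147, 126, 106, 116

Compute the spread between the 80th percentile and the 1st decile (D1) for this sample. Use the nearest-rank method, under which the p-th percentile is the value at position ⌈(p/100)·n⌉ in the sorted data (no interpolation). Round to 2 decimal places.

47.00

Sorted: 98, 100, 106, 108, 116, 121, 126, 138, 142, 143, 145, 147, 148, 161.
n = 14.
P10: rank ⌈10/100·14⌉ = 2 → 100.
P80: rank ⌈80/100·14⌉ = 12 → 147.
Difference: 147 − 100 = 47.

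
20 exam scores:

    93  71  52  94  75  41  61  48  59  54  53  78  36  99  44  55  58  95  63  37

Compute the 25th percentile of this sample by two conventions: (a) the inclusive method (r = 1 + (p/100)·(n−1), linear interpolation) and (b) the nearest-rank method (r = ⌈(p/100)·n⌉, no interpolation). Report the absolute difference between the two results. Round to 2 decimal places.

3.00

Sorted: 36, 37, 41, 44, 48, 52, 53, 54, 55, 58, 59, 61, 63, 71, 75, 78, 93, 94, 95, 99.
n = 20.
(a) r = 5.75; between ranks 5 (48) and 6 (52): 51.
(b) the nearest-rank method: rank 5 → 48.
|51 − 48| = 3.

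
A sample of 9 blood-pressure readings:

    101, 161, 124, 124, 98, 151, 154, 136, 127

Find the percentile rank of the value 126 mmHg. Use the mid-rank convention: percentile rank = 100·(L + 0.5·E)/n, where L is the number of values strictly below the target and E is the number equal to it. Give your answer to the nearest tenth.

44.4

Sorted: 98, 101, 124, 124, 127, 136, 151, 154, 161.
Count below 126: L = 4; count equal: E = 0; n = 9.
Percentile rank = 100·(4 + 0.5·0)/9 = 100·4/9 = 44.44.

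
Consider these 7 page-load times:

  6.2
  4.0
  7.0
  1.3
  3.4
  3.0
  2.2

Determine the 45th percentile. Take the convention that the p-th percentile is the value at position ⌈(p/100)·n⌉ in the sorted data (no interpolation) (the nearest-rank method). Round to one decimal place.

Sorted: 1.3, 2.2, 3.0, 3.4, 4.0, 6.2, 7.0.
n = 7.
Position = ⌈45/100 · 7⌉ = ⌈3.15⌉ = 4.
The value at rank 4 is 3.4.

3.4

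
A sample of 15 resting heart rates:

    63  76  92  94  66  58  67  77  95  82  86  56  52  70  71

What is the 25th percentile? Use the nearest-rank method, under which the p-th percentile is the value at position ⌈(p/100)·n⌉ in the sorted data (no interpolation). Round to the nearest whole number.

Sorted: 52, 56, 58, 63, 66, 67, 70, 71, 76, 77, 82, 86, 92, 94, 95.
n = 15.
Position = ⌈25/100 · 15⌉ = ⌈3.75⌉ = 4.
The value at rank 4 is 63.

63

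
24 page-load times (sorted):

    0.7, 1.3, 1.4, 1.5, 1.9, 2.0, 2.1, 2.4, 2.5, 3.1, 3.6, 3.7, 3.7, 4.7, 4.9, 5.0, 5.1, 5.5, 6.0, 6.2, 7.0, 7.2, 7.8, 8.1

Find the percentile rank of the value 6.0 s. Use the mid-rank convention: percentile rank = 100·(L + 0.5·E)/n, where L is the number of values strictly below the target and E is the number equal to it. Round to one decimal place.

Count below 6.0: L = 18; count equal: E = 1; n = 24.
Percentile rank = 100·(18 + 0.5·1)/24 = 100·18.5/24 = 77.08.

77.1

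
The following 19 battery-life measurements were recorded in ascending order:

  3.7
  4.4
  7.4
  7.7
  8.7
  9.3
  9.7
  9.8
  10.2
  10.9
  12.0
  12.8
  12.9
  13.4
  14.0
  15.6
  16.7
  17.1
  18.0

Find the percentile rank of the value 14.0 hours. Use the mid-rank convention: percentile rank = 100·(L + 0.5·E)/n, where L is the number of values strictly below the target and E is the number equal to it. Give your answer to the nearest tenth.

Count below 14.0: L = 14; count equal: E = 1; n = 19.
Percentile rank = 100·(14 + 0.5·1)/19 = 100·14.5/19 = 76.32.

76.3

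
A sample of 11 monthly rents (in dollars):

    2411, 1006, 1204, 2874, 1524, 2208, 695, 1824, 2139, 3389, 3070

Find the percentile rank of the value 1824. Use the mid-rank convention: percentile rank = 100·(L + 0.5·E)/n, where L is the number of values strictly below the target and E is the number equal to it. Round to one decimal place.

Sorted: 695, 1006, 1204, 1524, 1824, 2139, 2208, 2411, 2874, 3070, 3389.
Count below 1824: L = 4; count equal: E = 1; n = 11.
Percentile rank = 100·(4 + 0.5·1)/11 = 100·4.5/11 = 40.91.

40.9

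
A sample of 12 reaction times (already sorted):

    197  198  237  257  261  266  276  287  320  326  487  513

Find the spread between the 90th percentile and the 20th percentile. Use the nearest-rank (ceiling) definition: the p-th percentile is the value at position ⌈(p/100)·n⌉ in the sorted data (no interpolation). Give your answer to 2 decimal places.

n = 12.
P20: rank ⌈20/100·12⌉ = 3 → 237.
P90: rank ⌈90/100·12⌉ = 11 → 487.
Difference: 487 − 237 = 250.

250.00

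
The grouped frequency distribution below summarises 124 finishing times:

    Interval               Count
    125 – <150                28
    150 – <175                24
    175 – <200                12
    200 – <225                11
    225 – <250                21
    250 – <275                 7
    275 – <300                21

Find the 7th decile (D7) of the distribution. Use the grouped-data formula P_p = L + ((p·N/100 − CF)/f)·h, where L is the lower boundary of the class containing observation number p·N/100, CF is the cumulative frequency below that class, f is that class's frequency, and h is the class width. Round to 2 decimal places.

239.05

N = 124; target position k = 70/100 · 124 = 86.8.
Cumulative frequencies: 28, 52, 64, 75, 96, 103, 124.
Observation 86.8 falls in the class 225 – <250.
L = 225, CF = 75, f = 21, h = 25.
P70 = 225 + ((86.8 − 75)/21)·25 = 225 + 14.0476 = 239.048.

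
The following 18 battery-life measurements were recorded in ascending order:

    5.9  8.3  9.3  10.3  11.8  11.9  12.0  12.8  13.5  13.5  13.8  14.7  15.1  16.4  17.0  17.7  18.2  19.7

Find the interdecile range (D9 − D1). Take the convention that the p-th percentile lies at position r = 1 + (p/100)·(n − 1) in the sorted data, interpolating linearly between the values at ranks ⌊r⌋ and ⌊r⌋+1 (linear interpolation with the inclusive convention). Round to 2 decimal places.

n = 18.
P10: r = 2.7; ranks 2–3 are 8.3, 9.3; interpolating gives 9.
P90: r = 16.3; ranks 16–17 are 17.7, 18.2; interpolating gives 17.85.
Difference: 17.85 − 9 = 8.85.

8.85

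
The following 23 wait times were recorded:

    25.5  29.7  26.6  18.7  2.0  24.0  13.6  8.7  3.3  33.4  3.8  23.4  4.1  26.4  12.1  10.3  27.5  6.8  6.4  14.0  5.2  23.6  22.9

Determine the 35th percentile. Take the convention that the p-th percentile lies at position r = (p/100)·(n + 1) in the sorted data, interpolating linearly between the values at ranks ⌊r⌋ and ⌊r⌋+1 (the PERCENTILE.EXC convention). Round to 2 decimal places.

9.34

Sorted: 2.0, 3.3, 3.8, 4.1, 5.2, 6.4, 6.8, 8.7, 10.3, 12.1, 13.6, 14.0, 18.7, 22.9, 23.4, 23.6, 24.0, 25.5, 26.4, 26.6, 27.5, 29.7, 33.4.
n = 23.
r = (35/100)·(23 + 1) = 8.4.
Rank 8 is 8.7 and rank 9 is 10.3.
Interpolate: 8.7 + 0.4·(10.3 − 8.7) = 8.7 + 0.4·1.6 = 9.34.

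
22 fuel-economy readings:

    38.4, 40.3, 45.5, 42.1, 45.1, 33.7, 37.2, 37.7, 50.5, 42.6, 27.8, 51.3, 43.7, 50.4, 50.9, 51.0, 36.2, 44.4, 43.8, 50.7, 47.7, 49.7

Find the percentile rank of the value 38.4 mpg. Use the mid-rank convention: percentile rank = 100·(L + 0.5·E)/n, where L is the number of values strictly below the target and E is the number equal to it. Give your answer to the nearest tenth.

Sorted: 27.8, 33.7, 36.2, 37.2, 37.7, 38.4, 40.3, 42.1, 42.6, 43.7, 43.8, 44.4, 45.1, 45.5, 47.7, 49.7, 50.4, 50.5, 50.7, 50.9, 51.0, 51.3.
Count below 38.4: L = 5; count equal: E = 1; n = 22.
Percentile rank = 100·(5 + 0.5·1)/22 = 100·5.5/22 = 25.

25.0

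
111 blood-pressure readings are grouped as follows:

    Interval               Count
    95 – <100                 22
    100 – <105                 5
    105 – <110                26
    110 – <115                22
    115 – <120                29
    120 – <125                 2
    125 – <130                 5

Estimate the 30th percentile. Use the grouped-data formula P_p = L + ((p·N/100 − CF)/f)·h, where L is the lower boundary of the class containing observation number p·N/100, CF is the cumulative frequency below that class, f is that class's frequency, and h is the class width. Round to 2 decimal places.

N = 111; target position k = 30/100 · 111 = 33.3.
Cumulative frequencies: 22, 27, 53, 75, 104, 106, 111.
Observation 33.3 falls in the class 105 – <110.
L = 105, CF = 27, f = 26, h = 5.
P30 = 105 + ((33.3 − 27)/26)·5 = 105 + 1.21154 = 106.212.

106.21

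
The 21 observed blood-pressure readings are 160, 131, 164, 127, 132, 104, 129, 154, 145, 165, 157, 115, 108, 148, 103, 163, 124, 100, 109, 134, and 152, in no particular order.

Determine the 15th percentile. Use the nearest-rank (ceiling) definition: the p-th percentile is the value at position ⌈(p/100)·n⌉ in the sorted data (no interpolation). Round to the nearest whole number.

Sorted: 100, 103, 104, 108, 109, 115, 124, 127, 129, 131, 132, 134, 145, 148, 152, 154, 157, 160, 163, 164, 165.
n = 21.
Position = ⌈15/100 · 21⌉ = ⌈3.15⌉ = 4.
The value at rank 4 is 108.

108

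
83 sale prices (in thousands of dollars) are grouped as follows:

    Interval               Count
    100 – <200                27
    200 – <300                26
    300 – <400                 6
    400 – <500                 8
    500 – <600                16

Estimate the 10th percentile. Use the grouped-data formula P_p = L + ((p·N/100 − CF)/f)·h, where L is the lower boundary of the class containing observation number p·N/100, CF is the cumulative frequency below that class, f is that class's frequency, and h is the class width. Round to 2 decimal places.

130.74

N = 83; target position k = 10/100 · 83 = 8.3.
Cumulative frequencies: 27, 53, 59, 67, 83.
Observation 8.3 falls in the class 100 – <200.
L = 100, CF = 0, f = 27, h = 100.
P10 = 100 + ((8.3 − 0)/27)·100 = 100 + 30.7407 = 130.741.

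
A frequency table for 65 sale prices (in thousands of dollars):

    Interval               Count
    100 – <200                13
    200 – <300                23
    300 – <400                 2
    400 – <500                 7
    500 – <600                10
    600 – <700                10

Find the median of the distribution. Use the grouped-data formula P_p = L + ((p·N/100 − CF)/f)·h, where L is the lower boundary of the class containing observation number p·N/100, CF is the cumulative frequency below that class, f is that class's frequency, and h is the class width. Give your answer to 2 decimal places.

N = 65; target position k = 50/100 · 65 = 32.5.
Cumulative frequencies: 13, 36, 38, 45, 55, 65.
Observation 32.5 falls in the class 200 – <300.
L = 200, CF = 13, f = 23, h = 100.
P50 = 200 + ((32.5 − 13)/23)·100 = 200 + 84.7826 = 284.783.

284.78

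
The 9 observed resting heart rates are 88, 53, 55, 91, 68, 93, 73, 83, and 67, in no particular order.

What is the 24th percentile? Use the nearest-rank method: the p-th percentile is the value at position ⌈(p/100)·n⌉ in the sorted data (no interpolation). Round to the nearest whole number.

67

Sorted: 53, 55, 67, 68, 73, 83, 88, 91, 93.
n = 9.
Position = ⌈24/100 · 9⌉ = ⌈2.16⌉ = 3.
The value at rank 3 is 67.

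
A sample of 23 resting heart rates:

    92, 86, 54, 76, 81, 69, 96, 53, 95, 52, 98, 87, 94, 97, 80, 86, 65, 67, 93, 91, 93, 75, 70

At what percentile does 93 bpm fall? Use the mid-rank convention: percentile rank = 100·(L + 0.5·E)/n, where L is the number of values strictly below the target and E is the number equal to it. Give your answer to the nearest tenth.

Sorted: 52, 53, 54, 65, 67, 69, 70, 75, 76, 80, 81, 86, 86, 87, 91, 92, 93, 93, 94, 95, 96, 97, 98.
Count below 93: L = 16; count equal: E = 2; n = 23.
Percentile rank = 100·(16 + 0.5·2)/23 = 100·17/23 = 73.91.

73.9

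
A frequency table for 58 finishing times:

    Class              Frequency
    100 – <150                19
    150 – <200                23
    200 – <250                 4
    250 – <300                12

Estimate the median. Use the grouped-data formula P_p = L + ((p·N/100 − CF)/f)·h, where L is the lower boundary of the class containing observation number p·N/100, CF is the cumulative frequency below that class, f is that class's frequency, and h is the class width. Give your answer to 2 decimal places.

N = 58; target position k = 50/100 · 58 = 29.
Cumulative frequencies: 19, 42, 46, 58.
Observation 29 falls in the class 150 – <200.
L = 150, CF = 19, f = 23, h = 50.
P50 = 150 + ((29 − 19)/23)·50 = 150 + 21.7391 = 171.739.

171.74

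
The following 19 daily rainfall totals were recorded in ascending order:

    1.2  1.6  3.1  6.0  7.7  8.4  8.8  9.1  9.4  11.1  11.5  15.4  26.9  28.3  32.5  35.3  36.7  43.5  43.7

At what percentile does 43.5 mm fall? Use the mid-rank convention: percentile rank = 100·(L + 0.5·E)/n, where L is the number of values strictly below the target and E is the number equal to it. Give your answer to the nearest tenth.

Count below 43.5: L = 17; count equal: E = 1; n = 19.
Percentile rank = 100·(17 + 0.5·1)/19 = 100·17.5/19 = 92.11.

92.1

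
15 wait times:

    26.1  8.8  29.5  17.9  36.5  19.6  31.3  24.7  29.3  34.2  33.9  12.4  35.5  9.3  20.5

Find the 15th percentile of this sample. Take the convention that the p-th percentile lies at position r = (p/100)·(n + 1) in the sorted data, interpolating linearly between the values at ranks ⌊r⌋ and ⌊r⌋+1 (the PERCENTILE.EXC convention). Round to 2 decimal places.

Sorted: 8.8, 9.3, 12.4, 17.9, 19.6, 20.5, 24.7, 26.1, 29.3, 29.5, 31.3, 33.9, 34.2, 35.5, 36.5.
n = 15.
r = (15/100)·(15 + 1) = 2.4.
Rank 2 is 9.3 and rank 3 is 12.4.
Interpolate: 9.3 + 0.4·(12.4 − 9.3) = 9.3 + 0.4·3.1 = 10.54.

10.54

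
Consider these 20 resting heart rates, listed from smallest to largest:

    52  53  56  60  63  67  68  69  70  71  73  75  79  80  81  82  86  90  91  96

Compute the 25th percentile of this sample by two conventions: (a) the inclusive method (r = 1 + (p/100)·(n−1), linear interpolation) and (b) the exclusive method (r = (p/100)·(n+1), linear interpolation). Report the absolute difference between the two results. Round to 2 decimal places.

2.00

n = 20.
(a) r = 5.75; between ranks 5 (63) and 6 (67): 66.
(b) r = 5.25; between ranks 5 (63) and 6 (67): 64.
|66 − 64| = 2.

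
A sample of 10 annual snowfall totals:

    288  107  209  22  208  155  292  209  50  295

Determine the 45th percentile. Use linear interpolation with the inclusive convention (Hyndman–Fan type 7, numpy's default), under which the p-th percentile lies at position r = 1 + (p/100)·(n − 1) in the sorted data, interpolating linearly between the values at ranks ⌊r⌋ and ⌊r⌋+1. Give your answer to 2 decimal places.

208.05

Sorted: 22, 50, 107, 155, 208, 209, 209, 288, 292, 295.
n = 10.
r = 1 + (45/100)·(10 − 1) = 1 + 4.05 = 5.05.
Rank 5 is 208 and rank 6 is 209.
Interpolate: 208 + 0.05·(209 − 208) = 208 + 0.05·1 = 208.05.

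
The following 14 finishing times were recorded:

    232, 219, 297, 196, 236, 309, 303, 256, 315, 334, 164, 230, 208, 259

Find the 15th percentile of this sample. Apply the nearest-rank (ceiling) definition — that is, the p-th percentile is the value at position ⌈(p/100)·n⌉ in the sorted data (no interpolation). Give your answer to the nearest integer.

208

Sorted: 164, 196, 208, 219, 230, 232, 236, 256, 259, 297, 303, 309, 315, 334.
n = 14.
Position = ⌈15/100 · 14⌉ = ⌈2.1⌉ = 3.
The value at rank 3 is 208.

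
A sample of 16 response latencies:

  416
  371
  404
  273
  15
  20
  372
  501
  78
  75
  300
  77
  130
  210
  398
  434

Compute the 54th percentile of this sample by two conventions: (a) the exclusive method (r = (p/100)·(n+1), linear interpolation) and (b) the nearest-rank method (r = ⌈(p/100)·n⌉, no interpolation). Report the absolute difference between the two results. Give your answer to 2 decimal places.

Sorted: 15, 20, 75, 77, 78, 130, 210, 273, 300, 371, 372, 398, 404, 416, 434, 501.
n = 16.
(a) r = 9.18; between ranks 9 (300) and 10 (371): 312.78.
(b) the nearest-rank method: rank 9 → 300.
|312.78 − 300| = 12.78.

12.78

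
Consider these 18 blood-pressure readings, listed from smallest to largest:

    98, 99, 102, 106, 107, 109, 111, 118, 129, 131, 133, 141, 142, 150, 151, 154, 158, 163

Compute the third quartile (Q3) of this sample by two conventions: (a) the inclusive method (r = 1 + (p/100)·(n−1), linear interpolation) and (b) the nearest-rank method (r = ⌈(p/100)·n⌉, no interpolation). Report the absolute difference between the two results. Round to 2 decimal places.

2.00

n = 18.
(a) r = 13.75; between ranks 13 (142) and 14 (150): 148.
(b) the nearest-rank method: rank 14 → 150.
|148 − 150| = 2.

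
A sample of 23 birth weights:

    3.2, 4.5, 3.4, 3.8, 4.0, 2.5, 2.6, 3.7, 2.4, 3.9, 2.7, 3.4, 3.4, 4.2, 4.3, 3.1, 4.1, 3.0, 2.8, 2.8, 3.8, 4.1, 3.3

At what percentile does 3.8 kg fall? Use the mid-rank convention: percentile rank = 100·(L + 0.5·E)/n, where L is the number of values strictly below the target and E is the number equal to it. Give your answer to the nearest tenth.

65.2

Sorted: 2.4, 2.5, 2.6, 2.7, 2.8, 2.8, 3.0, 3.1, 3.2, 3.3, 3.4, 3.4, 3.4, 3.7, 3.8, 3.8, 3.9, 4.0, 4.1, 4.1, 4.2, 4.3, 4.5.
Count below 3.8: L = 14; count equal: E = 2; n = 23.
Percentile rank = 100·(14 + 0.5·2)/23 = 100·15/23 = 65.22.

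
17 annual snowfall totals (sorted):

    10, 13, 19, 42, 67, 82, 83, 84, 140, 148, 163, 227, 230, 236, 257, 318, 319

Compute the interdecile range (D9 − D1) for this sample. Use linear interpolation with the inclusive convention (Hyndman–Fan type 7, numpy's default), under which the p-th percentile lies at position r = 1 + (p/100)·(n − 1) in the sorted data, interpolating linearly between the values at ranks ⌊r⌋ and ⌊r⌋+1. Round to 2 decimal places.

264.80

n = 17.
P10: r = 2.6; ranks 2–3 are 13, 19; interpolating gives 16.6.
P90: r = 15.4; ranks 15–16 are 257, 318; interpolating gives 281.4.
Difference: 281.4 − 16.6 = 264.8.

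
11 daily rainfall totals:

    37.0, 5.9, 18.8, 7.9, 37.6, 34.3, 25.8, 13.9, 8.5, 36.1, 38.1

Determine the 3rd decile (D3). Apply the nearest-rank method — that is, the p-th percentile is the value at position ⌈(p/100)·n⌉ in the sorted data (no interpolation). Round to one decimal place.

13.9

Sorted: 5.9, 7.9, 8.5, 13.9, 18.8, 25.8, 34.3, 36.1, 37.0, 37.6, 38.1.
n = 11.
Position = ⌈30/100 · 11⌉ = ⌈3.3⌉ = 4.
The value at rank 4 is 13.9.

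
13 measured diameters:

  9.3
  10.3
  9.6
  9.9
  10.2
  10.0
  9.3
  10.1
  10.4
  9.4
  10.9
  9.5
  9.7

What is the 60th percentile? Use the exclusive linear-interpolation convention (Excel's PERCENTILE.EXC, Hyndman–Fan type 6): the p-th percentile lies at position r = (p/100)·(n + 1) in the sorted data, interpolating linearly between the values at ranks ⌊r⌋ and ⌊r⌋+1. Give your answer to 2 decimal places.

10.04

Sorted: 9.3, 9.3, 9.4, 9.5, 9.6, 9.7, 9.9, 10.0, 10.1, 10.2, 10.3, 10.4, 10.9.
n = 13.
r = (60/100)·(13 + 1) = 8.4.
Rank 8 is 10.0 and rank 9 is 10.1.
Interpolate: 10.0 + 0.4·(10.1 − 10.0) = 10.0 + 0.4·0.1 = 10.04.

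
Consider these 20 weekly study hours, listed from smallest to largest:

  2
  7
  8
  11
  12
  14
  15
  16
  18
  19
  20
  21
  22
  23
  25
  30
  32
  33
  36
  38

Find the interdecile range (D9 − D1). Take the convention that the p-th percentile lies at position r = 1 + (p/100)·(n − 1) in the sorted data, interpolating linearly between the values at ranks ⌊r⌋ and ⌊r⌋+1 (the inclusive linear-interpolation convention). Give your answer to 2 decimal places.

25.40

n = 20.
P10: r = 2.9; ranks 2–3 are 7, 8; interpolating gives 7.9.
P90: r = 18.1; ranks 18–19 are 33, 36; interpolating gives 33.3.
Difference: 33.3 − 7.9 = 25.4.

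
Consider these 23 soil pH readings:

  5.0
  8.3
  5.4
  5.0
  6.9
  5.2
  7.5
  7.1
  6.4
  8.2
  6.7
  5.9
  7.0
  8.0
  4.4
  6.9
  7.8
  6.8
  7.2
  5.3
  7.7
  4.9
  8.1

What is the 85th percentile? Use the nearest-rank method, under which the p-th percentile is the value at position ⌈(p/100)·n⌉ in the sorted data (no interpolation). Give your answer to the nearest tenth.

Sorted: 4.4, 4.9, 5.0, 5.0, 5.2, 5.3, 5.4, 5.9, 6.4, 6.7, 6.8, 6.9, 6.9, 7.0, 7.1, 7.2, 7.5, 7.7, 7.8, 8.0, 8.1, 8.2, 8.3.
n = 23.
Position = ⌈85/100 · 23⌉ = ⌈19.55⌉ = 20.
The value at rank 20 is 8.0.

8.0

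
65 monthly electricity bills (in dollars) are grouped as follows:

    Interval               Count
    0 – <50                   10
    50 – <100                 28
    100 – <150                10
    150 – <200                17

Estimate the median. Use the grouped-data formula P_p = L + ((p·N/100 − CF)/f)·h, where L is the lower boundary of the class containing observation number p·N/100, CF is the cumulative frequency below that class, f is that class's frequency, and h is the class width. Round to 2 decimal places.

N = 65; target position k = 50/100 · 65 = 32.5.
Cumulative frequencies: 10, 38, 48, 65.
Observation 32.5 falls in the class 50 – <100.
L = 50, CF = 10, f = 28, h = 50.
P50 = 50 + ((32.5 − 10)/28)·50 = 50 + 40.1786 = 90.1786.

90.18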